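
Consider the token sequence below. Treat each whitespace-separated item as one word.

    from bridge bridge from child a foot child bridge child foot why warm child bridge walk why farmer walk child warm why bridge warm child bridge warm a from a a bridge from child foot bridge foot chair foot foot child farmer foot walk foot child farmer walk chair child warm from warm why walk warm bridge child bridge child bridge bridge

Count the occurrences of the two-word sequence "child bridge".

Scanning the 61 overlapping bigram windows for "child bridge":
  position 8–9: child bridge
  position 14–15: child bridge
  position 25–26: child bridge
  position 58–59: child bridge
  position 60–61: child bridge

5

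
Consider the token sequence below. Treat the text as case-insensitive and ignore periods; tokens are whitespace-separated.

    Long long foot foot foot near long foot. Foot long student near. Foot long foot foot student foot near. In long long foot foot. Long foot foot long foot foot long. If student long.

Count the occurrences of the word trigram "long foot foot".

6

Scanning the 32 overlapping trigram windows for "long foot foot":
  position 2–4: long foot foot
  position 7–9: long foot foot
  position 14–16: long foot foot
  position 22–24: long foot foot
  position 25–27: long foot foot
  position 28–30: long foot foot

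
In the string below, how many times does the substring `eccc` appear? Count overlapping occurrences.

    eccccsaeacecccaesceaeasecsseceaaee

2

Sliding a length-4 window over the 34 characters (31 positions):
  position 1–4: eccc
  position 11–14: eccc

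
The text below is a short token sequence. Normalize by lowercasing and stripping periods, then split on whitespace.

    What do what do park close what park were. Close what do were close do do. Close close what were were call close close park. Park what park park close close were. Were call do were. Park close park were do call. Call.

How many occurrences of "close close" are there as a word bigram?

3

Scanning the 42 overlapping bigram windows for "close close":
  position 17–18: close close
  position 23–24: close close
  position 30–31: close close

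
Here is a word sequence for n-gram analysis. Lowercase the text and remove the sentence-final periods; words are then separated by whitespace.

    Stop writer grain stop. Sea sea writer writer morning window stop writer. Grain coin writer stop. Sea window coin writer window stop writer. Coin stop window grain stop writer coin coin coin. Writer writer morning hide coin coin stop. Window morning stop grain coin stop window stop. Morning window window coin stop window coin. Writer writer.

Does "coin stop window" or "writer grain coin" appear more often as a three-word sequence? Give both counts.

"coin stop window" (4 vs 1)

"coin stop window": 4 occurrences
"writer grain coin": 1 occurrence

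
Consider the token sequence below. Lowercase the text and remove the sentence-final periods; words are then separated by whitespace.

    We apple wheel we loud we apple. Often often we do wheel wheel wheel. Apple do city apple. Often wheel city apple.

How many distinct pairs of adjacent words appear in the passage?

22 tokens → 21 bigram windows in total.
Repeated bigrams (each contributes count−1 duplicates):
  apple often: 2
  city apple: 2
  we apple: 2
  wheel wheel: 2
4 duplicate windows → 21 − 4 = 17 distinct.

17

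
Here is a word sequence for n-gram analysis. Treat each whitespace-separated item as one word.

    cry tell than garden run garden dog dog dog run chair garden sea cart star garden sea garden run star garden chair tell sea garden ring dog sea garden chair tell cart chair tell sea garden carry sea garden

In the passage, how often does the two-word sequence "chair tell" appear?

3

Scanning the 38 overlapping bigram windows for "chair tell":
  position 22–23: chair tell
  position 30–31: chair tell
  position 33–34: chair tell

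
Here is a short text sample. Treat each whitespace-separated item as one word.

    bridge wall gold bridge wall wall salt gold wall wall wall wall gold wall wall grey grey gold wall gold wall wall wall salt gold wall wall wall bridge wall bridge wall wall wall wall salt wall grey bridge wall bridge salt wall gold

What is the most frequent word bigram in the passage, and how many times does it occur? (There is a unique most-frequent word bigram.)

"wall wall", 12 times

Bigram frequencies (highest first):
  wall wall: 12
  bridge wall: 5
  gold wall: 5
  wall gold: 4
  wall salt: 3
  wall bridge: 3
  … (8 more, each ≤ 2)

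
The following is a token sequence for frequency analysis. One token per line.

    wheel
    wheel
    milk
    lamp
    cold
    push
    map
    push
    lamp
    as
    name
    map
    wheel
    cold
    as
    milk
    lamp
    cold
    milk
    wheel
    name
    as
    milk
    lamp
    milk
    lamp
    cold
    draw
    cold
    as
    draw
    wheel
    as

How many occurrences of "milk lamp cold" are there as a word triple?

3

Scanning the 31 overlapping trigram windows for "milk lamp cold":
  position 3–5: milk lamp cold
  position 16–18: milk lamp cold
  position 25–27: milk lamp cold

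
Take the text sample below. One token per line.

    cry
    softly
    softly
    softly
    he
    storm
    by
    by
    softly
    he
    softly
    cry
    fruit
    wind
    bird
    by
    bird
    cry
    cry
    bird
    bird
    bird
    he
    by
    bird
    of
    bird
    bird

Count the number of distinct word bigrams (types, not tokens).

28 tokens → 27 bigram windows in total.
Repeated bigrams (each contributes count−1 duplicates):
  bird bird: 3
  by bird: 2
  softly he: 2
  softly softly: 2
5 duplicate windows → 27 − 5 = 22 distinct.

22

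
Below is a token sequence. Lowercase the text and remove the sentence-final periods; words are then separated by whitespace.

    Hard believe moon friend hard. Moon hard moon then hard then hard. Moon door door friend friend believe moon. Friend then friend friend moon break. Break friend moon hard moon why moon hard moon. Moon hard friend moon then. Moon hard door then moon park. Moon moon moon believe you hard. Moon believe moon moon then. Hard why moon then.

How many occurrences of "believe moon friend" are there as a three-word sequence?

2

Scanning the 58 overlapping trigram windows for "believe moon friend":
  position 2–4: believe moon friend
  position 18–20: believe moon friend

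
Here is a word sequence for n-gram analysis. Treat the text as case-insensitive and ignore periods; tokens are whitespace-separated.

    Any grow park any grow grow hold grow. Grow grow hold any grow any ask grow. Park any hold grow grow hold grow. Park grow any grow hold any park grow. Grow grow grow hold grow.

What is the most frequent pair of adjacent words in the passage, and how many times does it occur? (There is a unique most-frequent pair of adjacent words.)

"grow grow", 7 times

Bigram frequencies (highest first):
  grow grow: 7
  grow hold: 5
  any grow: 4
  hold grow: 4
  grow park: 3
  park any: 2
  … (7 more, each ≤ 2)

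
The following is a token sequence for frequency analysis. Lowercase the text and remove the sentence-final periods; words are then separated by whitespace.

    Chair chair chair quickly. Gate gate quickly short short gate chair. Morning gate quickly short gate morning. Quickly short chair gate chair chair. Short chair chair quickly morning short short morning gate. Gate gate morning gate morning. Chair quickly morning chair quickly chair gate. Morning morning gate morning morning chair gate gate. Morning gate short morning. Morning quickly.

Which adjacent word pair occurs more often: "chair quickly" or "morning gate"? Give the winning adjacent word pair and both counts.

"morning gate" (5 vs 4)

"chair quickly": 4 occurrences
"morning gate": 5 occurrences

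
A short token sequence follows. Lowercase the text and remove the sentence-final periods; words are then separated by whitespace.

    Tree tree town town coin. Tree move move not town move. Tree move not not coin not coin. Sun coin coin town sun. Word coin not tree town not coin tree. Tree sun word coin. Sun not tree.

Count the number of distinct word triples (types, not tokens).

35

38 tokens → 36 trigram windows in total.
Repeated trigrams (each contributes count−1 duplicates):
  sun word coin: 2
1 duplicate windows → 36 − 1 = 35 distinct.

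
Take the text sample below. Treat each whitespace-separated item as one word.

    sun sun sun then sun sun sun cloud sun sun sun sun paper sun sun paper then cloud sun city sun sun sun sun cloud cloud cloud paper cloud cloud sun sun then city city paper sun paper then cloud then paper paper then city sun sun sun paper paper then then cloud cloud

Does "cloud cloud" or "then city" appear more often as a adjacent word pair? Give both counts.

"cloud cloud": 4 occurrences
"then city": 2 occurrences

"cloud cloud" (4 vs 2)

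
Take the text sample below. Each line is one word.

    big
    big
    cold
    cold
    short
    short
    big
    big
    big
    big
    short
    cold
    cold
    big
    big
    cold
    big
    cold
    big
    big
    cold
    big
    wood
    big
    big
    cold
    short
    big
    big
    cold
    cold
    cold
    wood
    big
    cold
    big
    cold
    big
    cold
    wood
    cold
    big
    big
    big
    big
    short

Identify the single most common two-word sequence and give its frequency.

Bigram frequencies (highest first):
  big big: 11
  big cold: 9
  cold big: 7
  cold cold: 4
  cold short: 2
  short big: 2
  … (7 more, each ≤ 2)

"big big", 11 times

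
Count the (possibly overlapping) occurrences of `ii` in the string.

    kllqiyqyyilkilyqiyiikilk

1

Sliding a length-2 window over the 24 characters (23 positions):
  position 19–20: ii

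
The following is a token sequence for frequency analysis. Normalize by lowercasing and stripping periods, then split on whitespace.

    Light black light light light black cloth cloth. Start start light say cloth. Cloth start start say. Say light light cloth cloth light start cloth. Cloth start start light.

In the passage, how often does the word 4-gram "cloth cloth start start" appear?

3

Scanning the 26 overlapping 4-gram windows for "cloth cloth start start":
  position 7–10: cloth cloth start start
  position 13–16: cloth cloth start start
  position 25–28: cloth cloth start start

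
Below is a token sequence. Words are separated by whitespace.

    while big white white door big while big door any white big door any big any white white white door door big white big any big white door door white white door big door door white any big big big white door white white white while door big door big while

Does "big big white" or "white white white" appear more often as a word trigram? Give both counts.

"big big white": 1 occurrence
"white white white": 2 occurrences

"white white white" (2 vs 1)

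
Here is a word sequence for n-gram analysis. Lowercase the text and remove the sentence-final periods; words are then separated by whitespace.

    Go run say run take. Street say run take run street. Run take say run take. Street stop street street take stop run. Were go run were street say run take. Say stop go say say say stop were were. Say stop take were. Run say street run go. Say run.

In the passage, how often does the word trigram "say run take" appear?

Scanning the 49 overlapping trigram windows for "say run take":
  position 3–5: say run take
  position 7–9: say run take
  position 14–16: say run take
  position 29–31: say run take

4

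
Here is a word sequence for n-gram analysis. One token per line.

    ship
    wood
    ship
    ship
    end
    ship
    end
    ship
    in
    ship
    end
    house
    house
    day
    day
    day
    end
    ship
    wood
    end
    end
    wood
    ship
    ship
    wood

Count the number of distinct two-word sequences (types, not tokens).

25 tokens → 24 bigram windows in total.
Repeated bigrams (each contributes count−1 duplicates):
  end ship: 3
  ship end: 3
  ship wood: 3
  day day: 2
  ship ship: 2
  wood ship: 2
9 duplicate windows → 24 − 9 = 15 distinct.

15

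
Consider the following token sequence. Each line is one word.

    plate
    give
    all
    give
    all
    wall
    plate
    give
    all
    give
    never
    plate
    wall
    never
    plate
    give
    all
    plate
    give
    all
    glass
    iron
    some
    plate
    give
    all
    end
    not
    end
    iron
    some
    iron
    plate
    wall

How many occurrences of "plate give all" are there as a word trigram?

5

Scanning the 32 overlapping trigram windows for "plate give all":
  position 1–3: plate give all
  position 7–9: plate give all
  position 15–17: plate give all
  position 18–20: plate give all
  position 24–26: plate give all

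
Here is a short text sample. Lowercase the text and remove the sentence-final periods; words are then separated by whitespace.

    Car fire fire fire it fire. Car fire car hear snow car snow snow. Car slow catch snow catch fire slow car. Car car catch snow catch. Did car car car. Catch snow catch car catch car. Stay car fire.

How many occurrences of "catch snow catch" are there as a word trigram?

Scanning the 38 overlapping trigram windows for "catch snow catch":
  position 17–19: catch snow catch
  position 25–27: catch snow catch
  position 32–34: catch snow catch

3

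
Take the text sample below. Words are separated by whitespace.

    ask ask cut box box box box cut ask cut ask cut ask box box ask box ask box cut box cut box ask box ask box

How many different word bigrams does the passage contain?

27 tokens → 26 bigram windows in total.
Repeated bigrams (each contributes count−1 duplicates):
  ask box: 5
  box ask: 4
  box box: 4
  ask cut: 3
  box cut: 3
  cut ask: 3
  cut box: 3
18 duplicate windows → 26 − 18 = 8 distinct.

8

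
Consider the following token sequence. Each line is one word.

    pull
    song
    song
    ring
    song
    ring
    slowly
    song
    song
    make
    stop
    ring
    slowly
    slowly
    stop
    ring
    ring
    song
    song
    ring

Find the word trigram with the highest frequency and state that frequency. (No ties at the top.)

Trigram frequencies (highest first):
  song song ring: 2
  pull song song: 1
  song ring song: 1
  ring song ring: 1
  song ring slowly: 1
  ring slowly song: 1
  … (11 more, each ≤ 1)

"song song ring", 2 times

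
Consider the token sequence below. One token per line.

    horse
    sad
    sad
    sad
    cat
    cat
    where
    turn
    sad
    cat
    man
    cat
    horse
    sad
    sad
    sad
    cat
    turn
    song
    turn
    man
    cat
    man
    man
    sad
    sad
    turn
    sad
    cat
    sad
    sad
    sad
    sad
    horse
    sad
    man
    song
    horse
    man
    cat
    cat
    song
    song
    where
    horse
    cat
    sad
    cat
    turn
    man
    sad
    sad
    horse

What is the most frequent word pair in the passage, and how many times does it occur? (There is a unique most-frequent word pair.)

"sad sad", 9 times

Bigram frequencies (highest first):
  sad sad: 9
  sad cat: 5
  horse sad: 3
  man cat: 3
  cat cat: 2
  turn sad: 2
  … (22 more, each ≤ 2)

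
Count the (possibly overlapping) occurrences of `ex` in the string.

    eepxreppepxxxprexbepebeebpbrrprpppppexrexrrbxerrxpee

Sliding a length-2 window over the 52 characters (51 positions):
  position 16–17: ex
  position 37–38: ex
  position 40–41: ex

3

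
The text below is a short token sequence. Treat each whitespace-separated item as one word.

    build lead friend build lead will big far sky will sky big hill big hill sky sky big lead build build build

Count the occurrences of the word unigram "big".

Scanning the 22 tokens for "big":
  position 7: big
  position 12: big
  position 14: big
  position 18: big

4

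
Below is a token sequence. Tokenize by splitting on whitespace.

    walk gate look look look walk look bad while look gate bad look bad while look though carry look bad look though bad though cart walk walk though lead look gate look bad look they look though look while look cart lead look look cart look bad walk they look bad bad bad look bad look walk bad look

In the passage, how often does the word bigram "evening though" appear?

0

Scanning the 58 overlapping bigram windows for "evening though":
  (none found)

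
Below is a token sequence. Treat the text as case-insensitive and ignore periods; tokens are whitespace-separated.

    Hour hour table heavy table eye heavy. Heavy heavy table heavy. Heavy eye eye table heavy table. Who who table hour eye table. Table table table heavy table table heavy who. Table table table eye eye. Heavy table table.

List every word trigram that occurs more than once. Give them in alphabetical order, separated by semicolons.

heavy table table; table heavy table; table table heavy; table table table

Trigram counts meeting the condition (more than once):
  heavy table table: 2
  table heavy table: 3
  table table heavy: 2
  table table table: 3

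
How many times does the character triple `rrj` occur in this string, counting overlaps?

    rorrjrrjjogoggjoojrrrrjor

Sliding a length-3 window over the 25 characters (23 positions):
  position 3–5: rrj
  position 6–8: rrj
  position 21–23: rrj

3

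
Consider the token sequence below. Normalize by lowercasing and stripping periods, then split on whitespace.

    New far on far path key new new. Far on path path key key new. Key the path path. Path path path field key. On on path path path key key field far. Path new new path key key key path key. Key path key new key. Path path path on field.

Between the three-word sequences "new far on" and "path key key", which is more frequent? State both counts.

"new far on": 2 occurrences
"path key key": 4 occurrences

"path key key" (4 vs 2)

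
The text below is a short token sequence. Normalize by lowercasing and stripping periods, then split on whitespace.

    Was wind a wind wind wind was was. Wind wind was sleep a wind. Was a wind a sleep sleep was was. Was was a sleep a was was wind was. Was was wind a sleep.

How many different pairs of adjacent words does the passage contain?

36 tokens → 35 bigram windows in total.
Repeated bigrams (each contributes count−1 duplicates):
  was was: 7
  was wind: 4
  wind was: 4
  a sleep: 3
  a wind: 3
  wind a: 3
  wind wind: 3
  sleep a: 2
  … (1 more repeated)
22 duplicate windows → 35 − 22 = 13 distinct.

13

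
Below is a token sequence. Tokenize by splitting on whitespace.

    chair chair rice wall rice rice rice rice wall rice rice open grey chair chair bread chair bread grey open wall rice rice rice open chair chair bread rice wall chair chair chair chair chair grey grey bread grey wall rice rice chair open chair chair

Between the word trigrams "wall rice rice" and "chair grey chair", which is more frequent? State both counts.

"wall rice rice" (4 vs 0)

"wall rice rice": 4 occurrences
"chair grey chair": 0 occurrences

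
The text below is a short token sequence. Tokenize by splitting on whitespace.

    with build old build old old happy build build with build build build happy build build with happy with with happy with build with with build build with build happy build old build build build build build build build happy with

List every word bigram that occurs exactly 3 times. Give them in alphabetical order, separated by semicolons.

build happy; build old; happy build; happy with

Bigram counts meeting the condition (exactly 3 times):
  build happy: 3
  build old: 3
  happy build: 3
  happy with: 3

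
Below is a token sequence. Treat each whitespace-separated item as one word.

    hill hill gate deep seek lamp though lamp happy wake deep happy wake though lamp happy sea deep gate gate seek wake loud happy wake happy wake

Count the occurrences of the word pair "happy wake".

Scanning the 26 overlapping bigram windows for "happy wake":
  position 9–10: happy wake
  position 12–13: happy wake
  position 24–25: happy wake
  position 26–27: happy wake

4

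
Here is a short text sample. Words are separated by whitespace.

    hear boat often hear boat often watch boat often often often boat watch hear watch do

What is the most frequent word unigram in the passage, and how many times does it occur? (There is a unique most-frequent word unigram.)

Unigram frequencies (highest first):
  often: 5
  boat: 4
  hear: 3
  watch: 3
  do: 1

"often", 5 times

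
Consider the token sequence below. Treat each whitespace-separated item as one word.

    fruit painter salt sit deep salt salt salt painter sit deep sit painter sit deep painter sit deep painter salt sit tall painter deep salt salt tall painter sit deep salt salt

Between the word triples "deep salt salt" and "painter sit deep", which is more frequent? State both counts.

"deep salt salt": 3 occurrences
"painter sit deep": 4 occurrences

"painter sit deep" (4 vs 3)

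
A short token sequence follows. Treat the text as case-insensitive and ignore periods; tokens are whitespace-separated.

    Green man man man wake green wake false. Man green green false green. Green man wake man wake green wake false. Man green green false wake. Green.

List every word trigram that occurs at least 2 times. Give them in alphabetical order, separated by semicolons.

false man green; green green false; green wake false; man green green; man wake green; wake false man; wake green wake

Trigram counts meeting the condition (at least 2 times):
  false man green: 2
  green green false: 2
  green wake false: 2
  man green green: 2
  man wake green: 2
  wake false man: 2
  wake green wake: 2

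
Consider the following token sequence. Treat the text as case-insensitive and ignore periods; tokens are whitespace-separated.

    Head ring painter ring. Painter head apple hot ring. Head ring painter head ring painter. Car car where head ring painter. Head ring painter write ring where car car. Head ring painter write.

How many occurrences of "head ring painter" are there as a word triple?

6

Scanning the 31 overlapping trigram windows for "head ring painter":
  position 1–3: head ring painter
  position 10–12: head ring painter
  position 13–15: head ring painter
  position 19–21: head ring painter
  position 22–24: head ring painter
  position 30–32: head ring painter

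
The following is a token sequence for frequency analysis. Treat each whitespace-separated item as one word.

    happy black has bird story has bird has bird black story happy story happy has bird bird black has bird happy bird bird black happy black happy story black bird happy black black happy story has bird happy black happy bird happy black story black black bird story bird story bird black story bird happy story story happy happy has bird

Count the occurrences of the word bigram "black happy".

Scanning the 60 overlapping bigram windows for "black happy":
  position 24–25: black happy
  position 26–27: black happy
  position 33–34: black happy
  position 39–40: black happy

4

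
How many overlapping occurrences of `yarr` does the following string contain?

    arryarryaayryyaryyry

Sliding a length-4 window over the 20 characters (17 positions):
  position 4–7: yarr

1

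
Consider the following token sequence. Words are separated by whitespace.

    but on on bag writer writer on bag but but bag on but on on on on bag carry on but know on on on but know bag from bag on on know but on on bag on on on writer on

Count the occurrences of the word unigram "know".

Scanning the 42 tokens for "know":
  position 22: know
  position 27: know
  position 33: know

3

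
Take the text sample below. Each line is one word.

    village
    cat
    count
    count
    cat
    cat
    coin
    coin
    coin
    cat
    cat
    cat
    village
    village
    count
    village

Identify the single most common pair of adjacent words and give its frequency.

"cat cat", 3 times

Bigram frequencies (highest first):
  cat cat: 3
  coin coin: 2
  village cat: 1
  cat count: 1
  count count: 1
  count cat: 1
  … (6 more, each ≤ 1)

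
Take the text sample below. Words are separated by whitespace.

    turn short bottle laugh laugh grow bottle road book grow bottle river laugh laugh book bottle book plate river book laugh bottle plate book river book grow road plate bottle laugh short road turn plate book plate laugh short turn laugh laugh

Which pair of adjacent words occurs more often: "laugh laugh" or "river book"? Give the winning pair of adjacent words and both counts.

"laugh laugh" (3 vs 2)

"laugh laugh": 3 occurrences
"river book": 2 occurrences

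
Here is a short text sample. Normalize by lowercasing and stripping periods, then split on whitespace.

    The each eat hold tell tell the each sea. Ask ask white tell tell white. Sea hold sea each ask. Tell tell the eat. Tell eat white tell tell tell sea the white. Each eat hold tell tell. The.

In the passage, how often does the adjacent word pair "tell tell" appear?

6

Scanning the 38 overlapping bigram windows for "tell tell":
  position 5–6: tell tell
  position 13–14: tell tell
  position 21–22: tell tell
  position 28–29: tell tell
  position 29–30: tell tell
  position 37–38: tell tell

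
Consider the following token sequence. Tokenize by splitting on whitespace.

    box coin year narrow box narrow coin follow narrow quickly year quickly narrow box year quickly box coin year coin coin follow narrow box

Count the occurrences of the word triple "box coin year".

2

Scanning the 22 overlapping trigram windows for "box coin year":
  position 1–3: box coin year
  position 17–19: box coin year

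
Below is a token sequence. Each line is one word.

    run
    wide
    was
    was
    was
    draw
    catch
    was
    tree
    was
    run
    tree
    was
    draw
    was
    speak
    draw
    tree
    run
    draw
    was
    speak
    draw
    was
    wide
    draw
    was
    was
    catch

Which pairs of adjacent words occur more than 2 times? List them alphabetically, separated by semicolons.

Bigram counts meeting the condition (more than 2 times):
  draw was: 4
  was was: 3

draw was; was was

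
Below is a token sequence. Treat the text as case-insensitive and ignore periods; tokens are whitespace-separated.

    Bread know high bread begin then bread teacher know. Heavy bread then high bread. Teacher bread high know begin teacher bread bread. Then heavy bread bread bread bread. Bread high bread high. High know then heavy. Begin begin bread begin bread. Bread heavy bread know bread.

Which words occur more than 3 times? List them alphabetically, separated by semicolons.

Unigram counts meeting the condition (more than 3 times):
  begin: 5
  bread: 19
  heavy: 4
  high: 6
  know: 5
  then: 4

begin; bread; heavy; high; know; then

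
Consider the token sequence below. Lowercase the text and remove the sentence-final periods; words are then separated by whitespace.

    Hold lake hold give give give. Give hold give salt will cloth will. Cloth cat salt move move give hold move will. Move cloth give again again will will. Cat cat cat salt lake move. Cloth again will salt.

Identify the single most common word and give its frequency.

Unigram frequencies (highest first):
  give: 7
  will: 6
  move: 5
  hold: 4
  salt: 4
  cloth: 4
  … (3 more, each ≤ 4)

"give", 7 times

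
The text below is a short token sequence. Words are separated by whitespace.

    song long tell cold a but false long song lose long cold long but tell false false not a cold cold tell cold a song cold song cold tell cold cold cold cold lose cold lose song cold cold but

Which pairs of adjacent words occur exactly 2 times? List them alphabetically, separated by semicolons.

Bigram counts meeting the condition (exactly 2 times):
  cold a: 2
  cold lose: 2
  cold tell: 2

cold a; cold lose; cold tell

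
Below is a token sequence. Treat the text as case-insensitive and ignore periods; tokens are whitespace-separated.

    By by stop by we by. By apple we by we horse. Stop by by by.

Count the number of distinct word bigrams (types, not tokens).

16 tokens → 15 bigram windows in total.
Repeated bigrams (each contributes count−1 duplicates):
  by by: 4
  by we: 2
  stop by: 2
  we by: 2
6 duplicate windows → 15 − 6 = 9 distinct.

9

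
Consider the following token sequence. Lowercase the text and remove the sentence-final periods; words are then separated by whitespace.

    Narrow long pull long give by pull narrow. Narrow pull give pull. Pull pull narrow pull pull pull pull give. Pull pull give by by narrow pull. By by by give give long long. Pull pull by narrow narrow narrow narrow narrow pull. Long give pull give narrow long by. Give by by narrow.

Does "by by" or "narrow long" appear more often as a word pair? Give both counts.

"by by": 4 occurrences
"narrow long": 2 occurrences

"by by" (4 vs 2)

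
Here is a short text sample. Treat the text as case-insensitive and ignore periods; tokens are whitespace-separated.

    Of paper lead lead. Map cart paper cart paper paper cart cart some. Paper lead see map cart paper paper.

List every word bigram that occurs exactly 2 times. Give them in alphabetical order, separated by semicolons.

map cart; paper cart; paper lead; paper paper

Bigram counts meeting the condition (exactly 2 times):
  map cart: 2
  paper cart: 2
  paper lead: 2
  paper paper: 2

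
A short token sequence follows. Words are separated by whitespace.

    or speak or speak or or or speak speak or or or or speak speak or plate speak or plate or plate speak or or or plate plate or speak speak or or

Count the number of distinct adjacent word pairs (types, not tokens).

8

33 tokens → 32 bigram windows in total.
Repeated bigrams (each contributes count−1 duplicates):
  or or: 8
  speak or: 7
  or speak: 5
  or plate: 4
  speak speak: 3
  plate or: 2
  plate speak: 2
24 duplicate windows → 32 − 24 = 8 distinct.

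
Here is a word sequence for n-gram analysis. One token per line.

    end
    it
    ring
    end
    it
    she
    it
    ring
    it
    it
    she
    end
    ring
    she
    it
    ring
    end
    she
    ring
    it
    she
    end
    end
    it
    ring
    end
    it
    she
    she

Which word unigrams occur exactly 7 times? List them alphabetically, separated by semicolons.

end; she

Unigram counts meeting the condition (exactly 7 times):
  end: 7
  she: 7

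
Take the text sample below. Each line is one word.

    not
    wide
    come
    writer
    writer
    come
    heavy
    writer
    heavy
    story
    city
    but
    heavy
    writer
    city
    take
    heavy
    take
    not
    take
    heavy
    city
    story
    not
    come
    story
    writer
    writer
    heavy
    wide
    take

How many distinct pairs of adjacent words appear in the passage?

31 tokens → 30 bigram windows in total.
Repeated bigrams (each contributes count−1 duplicates):
  heavy writer: 2
  take heavy: 2
  writer heavy: 2
  writer writer: 2
4 duplicate windows → 30 − 4 = 26 distinct.

26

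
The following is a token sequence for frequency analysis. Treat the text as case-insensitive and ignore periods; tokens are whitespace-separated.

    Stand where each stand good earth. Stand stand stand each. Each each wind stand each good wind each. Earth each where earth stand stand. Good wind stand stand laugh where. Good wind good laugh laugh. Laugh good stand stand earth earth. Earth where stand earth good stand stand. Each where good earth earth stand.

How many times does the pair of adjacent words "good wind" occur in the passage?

Scanning the 53 overlapping bigram windows for "good wind":
  position 16–17: good wind
  position 25–26: good wind
  position 31–32: good wind

3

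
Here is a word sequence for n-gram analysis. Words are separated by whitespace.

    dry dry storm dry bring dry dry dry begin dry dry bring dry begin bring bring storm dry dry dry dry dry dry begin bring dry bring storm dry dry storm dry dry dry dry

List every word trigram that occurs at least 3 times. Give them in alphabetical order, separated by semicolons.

Trigram counts meeting the condition (at least 3 times):
  dry dry dry: 7
  storm dry dry: 3

dry dry dry; storm dry dry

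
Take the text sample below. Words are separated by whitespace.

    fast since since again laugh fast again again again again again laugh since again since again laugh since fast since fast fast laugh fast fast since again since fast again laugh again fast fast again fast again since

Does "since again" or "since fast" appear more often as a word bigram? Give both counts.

"since again" (4 vs 3)

"since again": 4 occurrences
"since fast": 3 occurrences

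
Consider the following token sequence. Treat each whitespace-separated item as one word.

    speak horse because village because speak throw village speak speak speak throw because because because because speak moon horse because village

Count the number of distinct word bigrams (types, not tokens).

21 tokens → 20 bigram windows in total.
Repeated bigrams (each contributes count−1 duplicates):
  because because: 3
  because speak: 2
  because village: 2
  horse because: 2
  speak speak: 2
  speak throw: 2
7 duplicate windows → 20 − 7 = 13 distinct.

13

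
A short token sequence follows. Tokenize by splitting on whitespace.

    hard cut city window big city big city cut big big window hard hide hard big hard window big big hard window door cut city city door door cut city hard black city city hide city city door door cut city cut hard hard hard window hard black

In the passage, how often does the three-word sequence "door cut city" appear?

Scanning the 46 overlapping trigram windows for "door cut city":
  position 23–25: door cut city
  position 28–30: door cut city
  position 39–41: door cut city

3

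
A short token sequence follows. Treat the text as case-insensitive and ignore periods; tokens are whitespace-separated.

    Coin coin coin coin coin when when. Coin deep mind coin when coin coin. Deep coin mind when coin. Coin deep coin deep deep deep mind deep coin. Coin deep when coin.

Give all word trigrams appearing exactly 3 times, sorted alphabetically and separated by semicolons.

Trigram counts meeting the condition (exactly 3 times):
  coin coin coin: 3
  coin coin deep: 3

coin coin coin; coin coin deep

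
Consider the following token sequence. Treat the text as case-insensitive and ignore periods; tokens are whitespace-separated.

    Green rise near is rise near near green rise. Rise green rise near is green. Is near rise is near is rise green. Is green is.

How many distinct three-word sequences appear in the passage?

20

26 tokens → 24 trigram windows in total.
Repeated trigrams (each contributes count−1 duplicates):
  green rise near: 2
  is green is: 2
  near is rise: 2
  rise near is: 2
4 duplicate windows → 24 − 4 = 20 distinct.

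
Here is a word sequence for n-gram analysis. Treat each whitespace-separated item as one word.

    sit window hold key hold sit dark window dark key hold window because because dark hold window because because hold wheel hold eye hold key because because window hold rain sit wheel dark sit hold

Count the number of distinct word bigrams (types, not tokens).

35 tokens → 34 bigram windows in total.
Repeated bigrams (each contributes count−1 duplicates):
  because because: 3
  hold key: 2
  hold window: 2
  key hold: 2
  window because: 2
  window hold: 2
7 duplicate windows → 34 − 7 = 27 distinct.

27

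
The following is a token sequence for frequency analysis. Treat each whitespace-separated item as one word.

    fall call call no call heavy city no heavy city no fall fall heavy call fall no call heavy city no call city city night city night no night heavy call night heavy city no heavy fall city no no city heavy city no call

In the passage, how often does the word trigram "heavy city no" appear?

5

Scanning the 43 overlapping trigram windows for "heavy city no":
  position 6–8: heavy city no
  position 9–11: heavy city no
  position 19–21: heavy city no
  position 33–35: heavy city no
  position 42–44: heavy city no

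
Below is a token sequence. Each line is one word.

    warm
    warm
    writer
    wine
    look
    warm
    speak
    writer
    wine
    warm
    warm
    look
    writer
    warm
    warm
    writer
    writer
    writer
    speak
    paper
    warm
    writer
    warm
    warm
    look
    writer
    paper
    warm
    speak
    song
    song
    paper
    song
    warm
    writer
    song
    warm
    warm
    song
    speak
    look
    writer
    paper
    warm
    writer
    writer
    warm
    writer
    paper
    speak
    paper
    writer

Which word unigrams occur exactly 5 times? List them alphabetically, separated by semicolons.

Unigram counts meeting the condition (exactly 5 times):
  song: 5
  speak: 5

song; speak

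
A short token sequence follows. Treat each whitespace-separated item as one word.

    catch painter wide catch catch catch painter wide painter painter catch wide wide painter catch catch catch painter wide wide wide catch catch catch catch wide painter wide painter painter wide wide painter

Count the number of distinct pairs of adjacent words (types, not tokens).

9

33 tokens → 32 bigram windows in total.
Repeated bigrams (each contributes count−1 duplicates):
  catch catch: 7
  painter wide: 5
  wide painter: 5
  wide wide: 4
  catch painter: 3
  catch wide: 2
  painter catch: 2
  painter painter: 2
  … (1 more repeated)
23 duplicate windows → 32 − 23 = 9 distinct.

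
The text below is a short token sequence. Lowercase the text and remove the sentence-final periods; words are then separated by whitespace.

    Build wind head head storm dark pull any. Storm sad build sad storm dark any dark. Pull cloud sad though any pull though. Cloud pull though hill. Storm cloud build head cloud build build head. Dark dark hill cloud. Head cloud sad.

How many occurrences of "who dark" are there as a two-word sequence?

0

Scanning the 41 overlapping bigram windows for "who dark":
  (none found)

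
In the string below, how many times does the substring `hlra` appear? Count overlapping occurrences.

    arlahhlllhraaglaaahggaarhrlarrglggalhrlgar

Sliding a length-4 window over the 42 characters (39 positions):
  (no match at any position)

0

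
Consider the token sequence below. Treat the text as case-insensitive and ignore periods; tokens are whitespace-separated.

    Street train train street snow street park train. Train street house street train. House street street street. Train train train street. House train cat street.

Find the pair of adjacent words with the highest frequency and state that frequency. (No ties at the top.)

Bigram frequencies (highest first):
  train train: 4
  street train: 3
  train street: 3
  street house: 2
  house street: 2
  street street: 2
  … (8 more, each ≤ 1)

"train train", 4 times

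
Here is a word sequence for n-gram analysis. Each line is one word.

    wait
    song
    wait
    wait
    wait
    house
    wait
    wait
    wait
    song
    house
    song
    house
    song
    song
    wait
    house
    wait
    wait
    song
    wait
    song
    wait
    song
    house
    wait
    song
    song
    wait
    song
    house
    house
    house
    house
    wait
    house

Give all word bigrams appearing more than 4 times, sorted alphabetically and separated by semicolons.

song wait; wait song; wait wait

Bigram counts meeting the condition (more than 4 times):
  song wait: 5
  wait song: 7
  wait wait: 5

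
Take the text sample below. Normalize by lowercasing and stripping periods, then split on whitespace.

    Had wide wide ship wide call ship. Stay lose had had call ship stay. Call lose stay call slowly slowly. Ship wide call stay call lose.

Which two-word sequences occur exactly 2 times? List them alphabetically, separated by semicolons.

Bigram counts meeting the condition (exactly 2 times):
  call lose: 2
  call ship: 2
  ship stay: 2
  ship wide: 2
  wide call: 2

call lose; call ship; ship stay; ship wide; wide call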